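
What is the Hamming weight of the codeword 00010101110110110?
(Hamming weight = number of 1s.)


Counting 1s in 00010101110110110

9


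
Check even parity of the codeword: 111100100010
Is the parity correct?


Number of 1s: 6

Yes, parity is correct (6 ones)


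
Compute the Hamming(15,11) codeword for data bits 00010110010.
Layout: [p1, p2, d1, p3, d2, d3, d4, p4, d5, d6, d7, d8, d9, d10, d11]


Parity bits: p1=0, p2=0, p3=0, p4=1

000000110110010


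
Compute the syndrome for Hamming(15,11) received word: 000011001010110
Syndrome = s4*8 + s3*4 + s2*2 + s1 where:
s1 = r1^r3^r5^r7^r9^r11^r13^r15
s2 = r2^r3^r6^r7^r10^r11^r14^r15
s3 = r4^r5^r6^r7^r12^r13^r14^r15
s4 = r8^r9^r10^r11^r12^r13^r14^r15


s1=0, s2=1, s3=0, s4=0

Syndrome = 2 (error at position 2)


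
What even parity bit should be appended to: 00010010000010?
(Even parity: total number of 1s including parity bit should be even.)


Number of 1s in data: 3
Parity bit: 1

1


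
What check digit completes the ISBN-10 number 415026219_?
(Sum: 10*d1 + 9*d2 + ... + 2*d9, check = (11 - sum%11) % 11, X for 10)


Weighted sum: 160
160 mod 11 = 6

Check digit: 5


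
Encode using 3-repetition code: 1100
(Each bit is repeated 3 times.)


Each bit -> 3 copies

111111000000


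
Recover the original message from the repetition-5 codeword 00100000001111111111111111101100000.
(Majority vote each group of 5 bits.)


Groups: 00100, 00000, 11111, 11111, 11111, 11011, 00000
Majority votes: 0011110

0011110


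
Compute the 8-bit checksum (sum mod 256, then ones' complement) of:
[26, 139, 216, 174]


Sum = 555 mod 256 = 43
Complement = 212

212


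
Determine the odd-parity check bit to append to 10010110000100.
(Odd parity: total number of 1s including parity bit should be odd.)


Number of 1s in data: 5
Parity bit: 0

0


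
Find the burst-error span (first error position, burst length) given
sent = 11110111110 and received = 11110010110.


XOR: 00000101000

Burst at position 5, length 3


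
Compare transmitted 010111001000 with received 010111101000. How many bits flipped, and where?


XOR: 000000100000

1 error(s) at position(s): 6


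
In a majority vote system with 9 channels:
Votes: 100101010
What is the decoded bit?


Ones: 4 out of 9
Threshold: 5

0 (4/9 voted 1)


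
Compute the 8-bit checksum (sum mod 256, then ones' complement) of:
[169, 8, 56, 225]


Sum = 458 mod 256 = 202
Complement = 53

53


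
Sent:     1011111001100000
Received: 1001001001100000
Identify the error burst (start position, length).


XOR: 0010110000000000

Burst at position 2, length 4


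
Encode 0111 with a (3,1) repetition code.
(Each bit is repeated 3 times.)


Each bit -> 3 copies

000111111111


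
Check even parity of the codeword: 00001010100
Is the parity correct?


Number of 1s: 3

No, parity error (3 ones)


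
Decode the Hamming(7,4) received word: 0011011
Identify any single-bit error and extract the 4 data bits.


Syndrome = 6: error at position 6

Data: 1001 (corrected bit 6)


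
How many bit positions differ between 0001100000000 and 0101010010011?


XOR: 0100110010011
Count of 1s: 6

6


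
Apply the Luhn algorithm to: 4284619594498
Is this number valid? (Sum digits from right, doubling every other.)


Luhn sum = 80
80 mod 10 = 0

Valid (Luhn sum mod 10 = 0)


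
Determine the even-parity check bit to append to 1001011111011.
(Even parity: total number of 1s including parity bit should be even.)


Number of 1s in data: 9
Parity bit: 1

1


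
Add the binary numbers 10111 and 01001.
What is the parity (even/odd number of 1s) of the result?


10111 = 23
01001 = 9
Sum = 32 = 100000
1s count = 1

odd parity (1 ones in 100000)


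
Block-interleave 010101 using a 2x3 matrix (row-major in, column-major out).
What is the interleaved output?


Matrix:
  010
  101
Read columns: 011001

011001


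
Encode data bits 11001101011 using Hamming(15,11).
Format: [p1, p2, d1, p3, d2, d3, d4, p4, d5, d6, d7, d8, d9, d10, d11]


Parity bits: p1=0, p2=0, p3=0, p4=1

001010011101011


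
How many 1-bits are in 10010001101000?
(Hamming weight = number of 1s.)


Counting 1s in 10010001101000

5


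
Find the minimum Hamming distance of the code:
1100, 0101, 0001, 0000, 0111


Comparing all pairs, minimum distance: 1
Can detect 0 errors, correct 0 errors

1


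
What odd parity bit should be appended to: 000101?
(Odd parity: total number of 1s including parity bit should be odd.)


Number of 1s in data: 2
Parity bit: 1

1


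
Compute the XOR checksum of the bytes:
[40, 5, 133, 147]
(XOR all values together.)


XOR chain: 40 ^ 5 ^ 133 ^ 147 = 59

59


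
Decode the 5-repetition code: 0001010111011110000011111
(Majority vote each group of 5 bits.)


Groups: 00010, 10111, 01111, 00000, 11111
Majority votes: 01101

01101


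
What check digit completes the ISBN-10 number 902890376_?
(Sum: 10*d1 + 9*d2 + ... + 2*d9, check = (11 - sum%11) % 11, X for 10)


Weighted sum: 261
261 mod 11 = 8

Check digit: 3


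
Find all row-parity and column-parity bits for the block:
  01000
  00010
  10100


Row parities: 110
Column parities: 11110

Row P: 110, Col P: 11110, Corner: 0


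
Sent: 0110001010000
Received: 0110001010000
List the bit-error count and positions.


XOR: 0000000000000

0 errors (received matches sent)


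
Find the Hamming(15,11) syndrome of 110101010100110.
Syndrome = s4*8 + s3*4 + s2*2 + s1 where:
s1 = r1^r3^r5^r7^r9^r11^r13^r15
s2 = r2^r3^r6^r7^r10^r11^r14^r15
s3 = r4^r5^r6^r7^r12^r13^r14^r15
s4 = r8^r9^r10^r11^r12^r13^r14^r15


s1=0, s2=0, s3=0, s4=0

Syndrome = 0 (no error)


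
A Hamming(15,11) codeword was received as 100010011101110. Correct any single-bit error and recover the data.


Syndrome = 0: no error detected

Data: 01001101110 (no errors)


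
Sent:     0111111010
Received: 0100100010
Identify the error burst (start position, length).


XOR: 0011011000

Burst at position 2, length 5


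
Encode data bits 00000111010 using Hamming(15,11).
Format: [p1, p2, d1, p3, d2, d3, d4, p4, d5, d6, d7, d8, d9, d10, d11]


Parity bits: p1=1, p2=1, p3=0, p4=0

110000000111010


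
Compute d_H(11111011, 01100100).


XOR: 10011111
Count of 1s: 6

6


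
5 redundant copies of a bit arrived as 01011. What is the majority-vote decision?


Ones: 3 out of 5
Threshold: 3

1 (3/5 voted 1)


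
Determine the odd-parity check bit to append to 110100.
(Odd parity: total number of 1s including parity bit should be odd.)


Number of 1s in data: 3
Parity bit: 0

0


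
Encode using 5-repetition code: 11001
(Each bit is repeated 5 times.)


Each bit -> 5 copies

1111111111000000000011111


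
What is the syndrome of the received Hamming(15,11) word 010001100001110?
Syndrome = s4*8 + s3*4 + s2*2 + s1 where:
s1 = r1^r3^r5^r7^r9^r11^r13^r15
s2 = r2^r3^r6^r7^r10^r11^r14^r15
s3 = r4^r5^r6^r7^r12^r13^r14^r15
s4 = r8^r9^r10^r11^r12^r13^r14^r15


s1=0, s2=0, s3=1, s4=1

Syndrome = 12 (error at position 12)


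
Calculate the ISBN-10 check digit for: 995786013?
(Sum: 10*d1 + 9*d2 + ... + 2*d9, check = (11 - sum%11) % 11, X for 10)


Weighted sum: 347
347 mod 11 = 6

Check digit: 5


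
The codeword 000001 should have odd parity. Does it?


Number of 1s: 1

Yes, parity is correct (1 ones)


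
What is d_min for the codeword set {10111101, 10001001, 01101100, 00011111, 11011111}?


Comparing all pairs, minimum distance: 2
Can detect 1 errors, correct 0 errors

2


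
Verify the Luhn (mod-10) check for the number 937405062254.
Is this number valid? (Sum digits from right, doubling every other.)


Luhn sum = 43
43 mod 10 = 3

Invalid (Luhn sum mod 10 = 3)


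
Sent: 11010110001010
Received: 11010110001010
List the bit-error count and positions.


XOR: 00000000000000

0 errors (received matches sent)


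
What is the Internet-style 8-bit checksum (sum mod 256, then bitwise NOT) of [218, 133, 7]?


Sum = 358 mod 256 = 102
Complement = 153

153


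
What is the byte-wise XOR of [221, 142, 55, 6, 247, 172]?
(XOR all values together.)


XOR chain: 221 ^ 142 ^ 55 ^ 6 ^ 247 ^ 172 = 57

57


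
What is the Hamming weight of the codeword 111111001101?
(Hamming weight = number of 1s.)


Counting 1s in 111111001101

9


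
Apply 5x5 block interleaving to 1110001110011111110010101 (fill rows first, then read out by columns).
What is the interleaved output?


Matrix:
  11100
  01110
  01111
  11100
  10101
Read columns: 1001111110111110110000101

1001111110111110110000101


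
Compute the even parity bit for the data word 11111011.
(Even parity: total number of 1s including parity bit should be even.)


Number of 1s in data: 7
Parity bit: 1

1


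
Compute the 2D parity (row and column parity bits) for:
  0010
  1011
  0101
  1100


Row parities: 1100
Column parities: 0000

Row P: 1100, Col P: 0000, Corner: 0


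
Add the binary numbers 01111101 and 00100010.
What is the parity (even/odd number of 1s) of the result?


01111101 = 125
00100010 = 34
Sum = 159 = 10011111
1s count = 6

even parity (6 ones in 10011111)


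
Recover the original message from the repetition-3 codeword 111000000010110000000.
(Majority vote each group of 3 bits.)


Groups: 111, 000, 000, 010, 110, 000, 000
Majority votes: 1000100

1000100


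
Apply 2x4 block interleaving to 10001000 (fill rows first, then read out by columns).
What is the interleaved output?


Matrix:
  1000
  1000
Read columns: 11000000

11000000


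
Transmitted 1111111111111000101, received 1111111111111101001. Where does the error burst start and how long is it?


XOR: 0000000000000101100

Burst at position 13, length 4


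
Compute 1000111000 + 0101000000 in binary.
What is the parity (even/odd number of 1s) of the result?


1000111000 = 568
0101000000 = 320
Sum = 888 = 1101111000
1s count = 6

even parity (6 ones in 1101111000)


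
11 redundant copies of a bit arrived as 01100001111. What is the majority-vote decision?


Ones: 6 out of 11
Threshold: 6

1 (6/11 voted 1)


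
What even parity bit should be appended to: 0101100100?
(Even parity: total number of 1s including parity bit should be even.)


Number of 1s in data: 4
Parity bit: 0

0


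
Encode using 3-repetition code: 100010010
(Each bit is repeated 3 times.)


Each bit -> 3 copies

111000000000111000000111000


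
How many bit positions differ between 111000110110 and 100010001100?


XOR: 011010111010
Count of 1s: 7

7


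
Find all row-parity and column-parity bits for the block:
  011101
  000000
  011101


Row parities: 000
Column parities: 000000

Row P: 000, Col P: 000000, Corner: 0


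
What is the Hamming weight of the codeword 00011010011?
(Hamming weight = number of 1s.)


Counting 1s in 00011010011

5


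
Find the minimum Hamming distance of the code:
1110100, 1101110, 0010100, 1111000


Comparing all pairs, minimum distance: 2
Can detect 1 errors, correct 0 errors

2


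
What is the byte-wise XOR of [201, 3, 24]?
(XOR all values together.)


XOR chain: 201 ^ 3 ^ 24 = 210

210


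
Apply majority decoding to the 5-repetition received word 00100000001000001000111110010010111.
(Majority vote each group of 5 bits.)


Groups: 00100, 00000, 10000, 01000, 11111, 00100, 10111
Majority votes: 0000101

0000101


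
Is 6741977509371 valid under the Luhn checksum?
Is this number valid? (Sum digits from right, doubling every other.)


Luhn sum = 57
57 mod 10 = 7

Invalid (Luhn sum mod 10 = 7)


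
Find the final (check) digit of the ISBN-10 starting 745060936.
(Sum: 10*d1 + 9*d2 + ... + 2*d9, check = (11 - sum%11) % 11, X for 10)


Weighted sum: 239
239 mod 11 = 8

Check digit: 3


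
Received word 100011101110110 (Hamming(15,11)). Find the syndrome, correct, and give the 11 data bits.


Syndrome = 14: error at position 14

Data: 01111110100 (corrected bit 14)


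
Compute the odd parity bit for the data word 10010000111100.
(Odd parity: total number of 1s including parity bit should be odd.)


Number of 1s in data: 6
Parity bit: 1

1


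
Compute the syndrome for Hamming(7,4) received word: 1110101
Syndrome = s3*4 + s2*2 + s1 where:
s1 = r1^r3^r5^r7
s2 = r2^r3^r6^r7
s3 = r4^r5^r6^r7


s1=0, s2=1, s3=0

Syndrome = 2 (error at position 2)


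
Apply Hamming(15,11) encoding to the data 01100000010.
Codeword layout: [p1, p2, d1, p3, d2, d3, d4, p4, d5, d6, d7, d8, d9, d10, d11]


Parity bits: p1=1, p2=0, p3=1, p4=1

100111010000010


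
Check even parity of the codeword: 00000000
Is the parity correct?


Number of 1s: 0

Yes, parity is correct (0 ones)


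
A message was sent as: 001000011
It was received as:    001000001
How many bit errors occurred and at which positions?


XOR: 000000010

1 error(s) at position(s): 7


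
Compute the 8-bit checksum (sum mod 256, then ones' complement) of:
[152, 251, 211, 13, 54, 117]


Sum = 798 mod 256 = 30
Complement = 225

225


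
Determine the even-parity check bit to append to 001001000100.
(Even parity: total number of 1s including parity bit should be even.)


Number of 1s in data: 3
Parity bit: 1

1


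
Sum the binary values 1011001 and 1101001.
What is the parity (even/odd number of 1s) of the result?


1011001 = 89
1101001 = 105
Sum = 194 = 11000010
1s count = 3

odd parity (3 ones in 11000010)


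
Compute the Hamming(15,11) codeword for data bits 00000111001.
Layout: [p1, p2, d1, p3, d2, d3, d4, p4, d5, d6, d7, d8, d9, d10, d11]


Parity bits: p1=0, p2=1, p3=0, p4=0

010000000111001


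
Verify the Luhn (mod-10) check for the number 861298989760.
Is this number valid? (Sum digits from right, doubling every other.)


Luhn sum = 70
70 mod 10 = 0

Valid (Luhn sum mod 10 = 0)


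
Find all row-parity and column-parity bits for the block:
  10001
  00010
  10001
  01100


Row parities: 0100
Column parities: 01110

Row P: 0100, Col P: 01110, Corner: 1


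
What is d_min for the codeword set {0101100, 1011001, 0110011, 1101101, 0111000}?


Comparing all pairs, minimum distance: 2
Can detect 1 errors, correct 0 errors

2


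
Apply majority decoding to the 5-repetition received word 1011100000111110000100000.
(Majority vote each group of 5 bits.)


Groups: 10111, 00000, 11111, 00001, 00000
Majority votes: 10100

10100


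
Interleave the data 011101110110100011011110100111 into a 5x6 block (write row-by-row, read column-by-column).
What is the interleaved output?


Matrix:
  011101
  110110
  100011
  011110
  100111
Read columns: 011011101010010110110111110101

011011101010010110110111110101


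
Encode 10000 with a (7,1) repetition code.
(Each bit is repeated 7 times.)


Each bit -> 7 copies

11111110000000000000000000000000000


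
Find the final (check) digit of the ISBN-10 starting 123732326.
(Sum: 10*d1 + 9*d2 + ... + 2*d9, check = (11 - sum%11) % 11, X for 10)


Weighted sum: 159
159 mod 11 = 5

Check digit: 6


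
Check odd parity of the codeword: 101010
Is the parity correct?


Number of 1s: 3

Yes, parity is correct (3 ones)


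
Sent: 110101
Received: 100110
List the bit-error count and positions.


XOR: 010011

3 error(s) at position(s): 1, 4, 5


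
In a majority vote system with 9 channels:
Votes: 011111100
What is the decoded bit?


Ones: 6 out of 9
Threshold: 5

1 (6/9 voted 1)


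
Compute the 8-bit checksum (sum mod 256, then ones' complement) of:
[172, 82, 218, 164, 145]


Sum = 781 mod 256 = 13
Complement = 242

242


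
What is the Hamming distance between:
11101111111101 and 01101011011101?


XOR: 10000100100000
Count of 1s: 3

3


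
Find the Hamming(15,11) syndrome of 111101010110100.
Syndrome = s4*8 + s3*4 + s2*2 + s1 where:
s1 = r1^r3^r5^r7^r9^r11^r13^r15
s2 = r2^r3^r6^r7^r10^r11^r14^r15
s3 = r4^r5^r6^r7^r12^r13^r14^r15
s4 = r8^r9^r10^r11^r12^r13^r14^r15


s1=0, s2=1, s3=1, s4=0

Syndrome = 6 (error at position 6)


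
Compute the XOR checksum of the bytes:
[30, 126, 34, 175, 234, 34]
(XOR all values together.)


XOR chain: 30 ^ 126 ^ 34 ^ 175 ^ 234 ^ 34 = 37

37


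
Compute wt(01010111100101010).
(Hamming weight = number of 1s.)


Counting 1s in 01010111100101010

9


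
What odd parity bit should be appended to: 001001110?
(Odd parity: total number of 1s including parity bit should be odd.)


Number of 1s in data: 4
Parity bit: 1

1


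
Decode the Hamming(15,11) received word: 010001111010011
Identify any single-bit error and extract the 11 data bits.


Syndrome = 8: error at position 8

Data: 00111010011 (corrected bit 8)


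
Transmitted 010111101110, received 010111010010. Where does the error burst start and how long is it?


XOR: 000000111100

Burst at position 6, length 4


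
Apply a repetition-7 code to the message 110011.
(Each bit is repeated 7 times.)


Each bit -> 7 copies

111111111111110000000000000011111111111111


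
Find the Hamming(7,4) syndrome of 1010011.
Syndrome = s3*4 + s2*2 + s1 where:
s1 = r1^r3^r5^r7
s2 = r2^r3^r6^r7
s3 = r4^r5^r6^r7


s1=1, s2=1, s3=0

Syndrome = 3 (error at position 3)


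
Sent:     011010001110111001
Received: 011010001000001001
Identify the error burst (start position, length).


XOR: 000000000110110000

Burst at position 9, length 5


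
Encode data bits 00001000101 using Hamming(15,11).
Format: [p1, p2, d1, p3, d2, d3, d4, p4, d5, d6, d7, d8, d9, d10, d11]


Parity bits: p1=1, p2=1, p3=0, p4=1

110000011000101


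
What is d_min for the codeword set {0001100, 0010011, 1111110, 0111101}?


Comparing all pairs, minimum distance: 3
Can detect 2 errors, correct 1 errors

3


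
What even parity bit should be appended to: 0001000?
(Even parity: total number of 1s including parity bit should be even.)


Number of 1s in data: 1
Parity bit: 1

1


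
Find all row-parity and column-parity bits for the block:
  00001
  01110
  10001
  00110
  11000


Row parities: 11000
Column parities: 00000

Row P: 11000, Col P: 00000, Corner: 0


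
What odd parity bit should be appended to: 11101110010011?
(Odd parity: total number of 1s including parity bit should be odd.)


Number of 1s in data: 9
Parity bit: 0

0


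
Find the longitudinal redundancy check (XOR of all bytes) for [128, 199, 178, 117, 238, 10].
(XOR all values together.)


XOR chain: 128 ^ 199 ^ 178 ^ 117 ^ 238 ^ 10 = 100

100


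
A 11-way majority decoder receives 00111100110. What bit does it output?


Ones: 6 out of 11
Threshold: 6

1 (6/11 voted 1)


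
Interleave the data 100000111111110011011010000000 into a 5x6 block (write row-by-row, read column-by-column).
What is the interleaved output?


Matrix:
  100000
  111111
  110011
  011010
  000000
Read columns: 111000111001010010000111001100

111000111001010010000111001100


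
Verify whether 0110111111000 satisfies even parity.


Number of 1s: 8

Yes, parity is correct (8 ones)


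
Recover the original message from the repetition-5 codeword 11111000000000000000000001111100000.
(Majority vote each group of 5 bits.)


Groups: 11111, 00000, 00000, 00000, 00000, 11111, 00000
Majority votes: 1000010

1000010


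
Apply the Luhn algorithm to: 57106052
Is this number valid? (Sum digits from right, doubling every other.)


Luhn sum = 16
16 mod 10 = 6

Invalid (Luhn sum mod 10 = 6)


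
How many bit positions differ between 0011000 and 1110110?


XOR: 1101110
Count of 1s: 5

5


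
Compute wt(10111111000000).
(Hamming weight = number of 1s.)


Counting 1s in 10111111000000

7


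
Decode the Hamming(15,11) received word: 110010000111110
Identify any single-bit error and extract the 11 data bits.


Syndrome = 8: error at position 8

Data: 01000111110 (corrected bit 8)


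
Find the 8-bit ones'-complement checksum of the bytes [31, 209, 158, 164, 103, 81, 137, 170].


Sum = 1053 mod 256 = 29
Complement = 226

226


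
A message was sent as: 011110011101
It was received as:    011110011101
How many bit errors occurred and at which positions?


XOR: 000000000000

0 errors (received matches sent)


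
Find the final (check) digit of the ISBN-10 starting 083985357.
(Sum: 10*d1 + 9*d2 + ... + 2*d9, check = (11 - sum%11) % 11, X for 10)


Weighted sum: 273
273 mod 11 = 9

Check digit: 2


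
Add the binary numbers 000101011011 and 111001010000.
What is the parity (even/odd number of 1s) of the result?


000101011011 = 347
111001010000 = 3664
Sum = 4011 = 111110101011
1s count = 9

odd parity (9 ones in 111110101011)


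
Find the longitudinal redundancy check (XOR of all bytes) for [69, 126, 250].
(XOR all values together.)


XOR chain: 69 ^ 126 ^ 250 = 193

193


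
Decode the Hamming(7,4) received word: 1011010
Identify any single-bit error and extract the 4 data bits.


Syndrome = 0: no error detected

Data: 1010 (no errors)


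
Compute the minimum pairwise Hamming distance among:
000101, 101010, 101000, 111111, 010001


Comparing all pairs, minimum distance: 1
Can detect 0 errors, correct 0 errors

1


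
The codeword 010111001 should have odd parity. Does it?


Number of 1s: 5

Yes, parity is correct (5 ones)


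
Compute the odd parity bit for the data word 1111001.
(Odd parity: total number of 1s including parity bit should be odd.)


Number of 1s in data: 5
Parity bit: 0

0


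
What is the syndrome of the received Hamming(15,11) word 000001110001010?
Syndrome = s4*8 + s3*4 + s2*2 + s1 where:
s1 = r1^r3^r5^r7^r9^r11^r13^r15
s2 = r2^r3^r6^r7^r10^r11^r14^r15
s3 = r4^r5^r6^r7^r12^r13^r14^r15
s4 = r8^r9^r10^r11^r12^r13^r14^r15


s1=1, s2=1, s3=0, s4=1

Syndrome = 11 (error at position 11)


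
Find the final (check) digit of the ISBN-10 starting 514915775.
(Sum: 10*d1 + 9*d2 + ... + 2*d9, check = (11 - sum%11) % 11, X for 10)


Weighted sum: 244
244 mod 11 = 2

Check digit: 9


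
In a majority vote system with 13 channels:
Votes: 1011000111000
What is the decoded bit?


Ones: 6 out of 13
Threshold: 7

0 (6/13 voted 1)


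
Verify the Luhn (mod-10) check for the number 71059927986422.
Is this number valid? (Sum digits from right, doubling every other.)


Luhn sum = 70
70 mod 10 = 0

Valid (Luhn sum mod 10 = 0)


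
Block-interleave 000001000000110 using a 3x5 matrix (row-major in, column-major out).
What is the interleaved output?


Matrix:
  00000
  10000
  00110
Read columns: 010000001001000

010000001001000


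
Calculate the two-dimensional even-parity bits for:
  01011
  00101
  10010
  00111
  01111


Row parities: 10010
Column parities: 10100

Row P: 10010, Col P: 10100, Corner: 0


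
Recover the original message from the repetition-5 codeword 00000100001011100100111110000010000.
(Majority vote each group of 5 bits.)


Groups: 00000, 10000, 10111, 00100, 11111, 00000, 10000
Majority votes: 0010100

0010100


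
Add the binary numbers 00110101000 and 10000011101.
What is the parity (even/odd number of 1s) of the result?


00110101000 = 424
10000011101 = 1053
Sum = 1477 = 10111000101
1s count = 6

even parity (6 ones in 10111000101)


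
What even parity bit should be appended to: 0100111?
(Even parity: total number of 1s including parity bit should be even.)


Number of 1s in data: 4
Parity bit: 0

0


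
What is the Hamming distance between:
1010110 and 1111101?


XOR: 0101011
Count of 1s: 4

4


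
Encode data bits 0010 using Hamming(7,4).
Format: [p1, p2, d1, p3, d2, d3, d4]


Parity bits: p1=0, p2=1, p3=1

0101010


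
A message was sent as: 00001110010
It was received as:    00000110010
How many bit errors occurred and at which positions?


XOR: 00001000000

1 error(s) at position(s): 4


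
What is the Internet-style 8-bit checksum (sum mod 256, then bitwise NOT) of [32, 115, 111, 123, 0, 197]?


Sum = 578 mod 256 = 66
Complement = 189

189


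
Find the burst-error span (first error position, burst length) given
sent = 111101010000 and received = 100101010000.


XOR: 011000000000

Burst at position 1, length 2


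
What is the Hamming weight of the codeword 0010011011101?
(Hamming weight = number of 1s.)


Counting 1s in 0010011011101

7


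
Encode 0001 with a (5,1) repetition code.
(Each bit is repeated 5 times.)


Each bit -> 5 copies

00000000000000011111


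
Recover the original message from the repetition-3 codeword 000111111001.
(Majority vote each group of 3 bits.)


Groups: 000, 111, 111, 001
Majority votes: 0110

0110


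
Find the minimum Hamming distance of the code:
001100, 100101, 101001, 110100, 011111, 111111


Comparing all pairs, minimum distance: 1
Can detect 0 errors, correct 0 errors

1


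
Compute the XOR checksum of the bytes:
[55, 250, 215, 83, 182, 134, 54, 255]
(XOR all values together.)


XOR chain: 55 ^ 250 ^ 215 ^ 83 ^ 182 ^ 134 ^ 54 ^ 255 = 176

176


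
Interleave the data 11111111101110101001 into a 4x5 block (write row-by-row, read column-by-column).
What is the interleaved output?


Matrix:
  11111
  11110
  11101
  01001
Read columns: 11101111111011001011

11101111111011001011


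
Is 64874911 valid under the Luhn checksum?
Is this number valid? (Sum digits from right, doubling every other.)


Luhn sum = 41
41 mod 10 = 1

Invalid (Luhn sum mod 10 = 1)


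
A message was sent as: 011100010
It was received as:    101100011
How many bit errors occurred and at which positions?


XOR: 110000001

3 error(s) at position(s): 0, 1, 8


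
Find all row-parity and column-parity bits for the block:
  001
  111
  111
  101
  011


Row parities: 11100
Column parities: 111

Row P: 11100, Col P: 111, Corner: 1


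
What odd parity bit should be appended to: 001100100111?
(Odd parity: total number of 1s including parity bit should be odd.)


Number of 1s in data: 6
Parity bit: 1

1


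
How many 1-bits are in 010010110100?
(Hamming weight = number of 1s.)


Counting 1s in 010010110100

5


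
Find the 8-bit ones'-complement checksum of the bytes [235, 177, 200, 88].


Sum = 700 mod 256 = 188
Complement = 67

67


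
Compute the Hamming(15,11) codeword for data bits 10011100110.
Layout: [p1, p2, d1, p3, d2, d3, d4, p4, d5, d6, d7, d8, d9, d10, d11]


Parity bits: p1=0, p2=0, p3=1, p4=0

001100101100110


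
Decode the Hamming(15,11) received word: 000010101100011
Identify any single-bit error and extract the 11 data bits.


Syndrome = 0: no error detected

Data: 01011100011 (no errors)


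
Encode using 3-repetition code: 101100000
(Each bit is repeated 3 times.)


Each bit -> 3 copies

111000111111000000000000000


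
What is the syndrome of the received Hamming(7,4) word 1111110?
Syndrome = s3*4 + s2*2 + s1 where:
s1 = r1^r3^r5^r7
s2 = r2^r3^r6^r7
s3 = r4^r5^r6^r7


s1=1, s2=1, s3=1

Syndrome = 7 (error at position 7)


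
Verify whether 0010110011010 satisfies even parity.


Number of 1s: 6

Yes, parity is correct (6 ones)


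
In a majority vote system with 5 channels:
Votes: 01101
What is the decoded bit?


Ones: 3 out of 5
Threshold: 3

1 (3/5 voted 1)


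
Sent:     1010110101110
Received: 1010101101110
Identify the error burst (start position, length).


XOR: 0000011000000

Burst at position 5, length 2


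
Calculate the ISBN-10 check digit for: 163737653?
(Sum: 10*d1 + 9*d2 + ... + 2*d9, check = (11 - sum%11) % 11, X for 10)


Weighted sum: 235
235 mod 11 = 4

Check digit: 7


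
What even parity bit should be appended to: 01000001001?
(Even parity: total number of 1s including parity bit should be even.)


Number of 1s in data: 3
Parity bit: 1

1


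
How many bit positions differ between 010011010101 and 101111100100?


XOR: 111100110001
Count of 1s: 7

7


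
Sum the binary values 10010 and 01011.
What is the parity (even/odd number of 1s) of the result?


10010 = 18
01011 = 11
Sum = 29 = 11101
1s count = 4

even parity (4 ones in 11101)


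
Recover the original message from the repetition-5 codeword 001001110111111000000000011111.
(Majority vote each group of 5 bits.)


Groups: 00100, 11101, 11111, 00000, 00000, 11111
Majority votes: 011001

011001


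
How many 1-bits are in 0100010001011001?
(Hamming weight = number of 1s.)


Counting 1s in 0100010001011001

6


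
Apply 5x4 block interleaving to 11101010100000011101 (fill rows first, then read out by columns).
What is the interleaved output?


Matrix:
  1110
  1010
  1000
  0001
  1101
Read columns: 11101100011100000011

11101100011100000011


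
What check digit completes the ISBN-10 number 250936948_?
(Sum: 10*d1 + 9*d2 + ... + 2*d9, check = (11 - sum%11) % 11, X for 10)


Weighted sum: 240
240 mod 11 = 9

Check digit: 2


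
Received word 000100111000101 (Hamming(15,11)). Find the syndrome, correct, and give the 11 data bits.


Syndrome = 0: no error detected

Data: 00011000101 (no errors)


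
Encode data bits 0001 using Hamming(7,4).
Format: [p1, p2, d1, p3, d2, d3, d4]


Parity bits: p1=1, p2=1, p3=1

1101001


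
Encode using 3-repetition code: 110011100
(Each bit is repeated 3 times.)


Each bit -> 3 copies

111111000000111111111000000


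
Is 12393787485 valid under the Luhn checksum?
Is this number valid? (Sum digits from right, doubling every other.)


Luhn sum = 54
54 mod 10 = 4

Invalid (Luhn sum mod 10 = 4)


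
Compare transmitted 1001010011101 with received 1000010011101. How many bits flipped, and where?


XOR: 0001000000000

1 error(s) at position(s): 3


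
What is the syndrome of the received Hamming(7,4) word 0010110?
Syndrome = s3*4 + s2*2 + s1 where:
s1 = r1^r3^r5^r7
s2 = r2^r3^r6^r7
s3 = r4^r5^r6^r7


s1=0, s2=0, s3=0

Syndrome = 0 (no error)


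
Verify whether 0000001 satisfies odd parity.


Number of 1s: 1

Yes, parity is correct (1 ones)


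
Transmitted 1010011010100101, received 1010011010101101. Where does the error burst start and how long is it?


XOR: 0000000000001000

Burst at position 12, length 1


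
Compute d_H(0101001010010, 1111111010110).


XOR: 1010110000100
Count of 1s: 5

5


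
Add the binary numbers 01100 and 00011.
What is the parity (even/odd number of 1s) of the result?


01100 = 12
00011 = 3
Sum = 15 = 1111
1s count = 4

even parity (4 ones in 1111)


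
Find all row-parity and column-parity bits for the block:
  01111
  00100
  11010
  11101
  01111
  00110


Row parities: 011000
Column parities: 00101

Row P: 011000, Col P: 00101, Corner: 0


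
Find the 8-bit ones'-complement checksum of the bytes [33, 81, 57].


Sum = 171 mod 256 = 171
Complement = 84

84


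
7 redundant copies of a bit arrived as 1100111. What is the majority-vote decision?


Ones: 5 out of 7
Threshold: 4

1 (5/7 voted 1)


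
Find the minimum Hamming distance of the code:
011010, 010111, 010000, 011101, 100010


Comparing all pairs, minimum distance: 2
Can detect 1 errors, correct 0 errors

2


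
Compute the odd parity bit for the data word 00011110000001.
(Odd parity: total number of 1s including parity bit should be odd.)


Number of 1s in data: 5
Parity bit: 0

0


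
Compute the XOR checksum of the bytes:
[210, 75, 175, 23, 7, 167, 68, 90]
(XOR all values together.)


XOR chain: 210 ^ 75 ^ 175 ^ 23 ^ 7 ^ 167 ^ 68 ^ 90 = 159

159


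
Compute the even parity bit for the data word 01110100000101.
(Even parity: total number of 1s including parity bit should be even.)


Number of 1s in data: 6
Parity bit: 0

0


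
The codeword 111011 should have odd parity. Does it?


Number of 1s: 5

Yes, parity is correct (5 ones)


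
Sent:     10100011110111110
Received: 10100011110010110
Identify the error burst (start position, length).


XOR: 00000000000101000

Burst at position 11, length 3


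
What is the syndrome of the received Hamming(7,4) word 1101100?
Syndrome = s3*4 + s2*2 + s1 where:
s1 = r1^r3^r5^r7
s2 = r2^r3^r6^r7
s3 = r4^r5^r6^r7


s1=0, s2=1, s3=0

Syndrome = 2 (error at position 2)


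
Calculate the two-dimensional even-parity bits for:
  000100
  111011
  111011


Row parities: 111
Column parities: 000100

Row P: 111, Col P: 000100, Corner: 1


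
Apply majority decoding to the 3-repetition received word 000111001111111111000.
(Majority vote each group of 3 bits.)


Groups: 000, 111, 001, 111, 111, 111, 000
Majority votes: 0101110

0101110


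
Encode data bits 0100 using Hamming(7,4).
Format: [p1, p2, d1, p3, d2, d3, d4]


Parity bits: p1=1, p2=0, p3=1

1001100


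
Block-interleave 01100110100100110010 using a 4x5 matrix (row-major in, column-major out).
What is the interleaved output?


Matrix:
  01100
  11010
  01001
  10010
Read columns: 01011110100001010010

01011110100001010010


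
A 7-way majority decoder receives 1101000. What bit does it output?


Ones: 3 out of 7
Threshold: 4

0 (3/7 voted 1)


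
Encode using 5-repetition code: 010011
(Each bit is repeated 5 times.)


Each bit -> 5 copies

000001111100000000001111111111


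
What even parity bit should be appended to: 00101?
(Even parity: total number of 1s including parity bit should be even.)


Number of 1s in data: 2
Parity bit: 0

0


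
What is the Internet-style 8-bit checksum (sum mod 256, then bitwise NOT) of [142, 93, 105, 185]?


Sum = 525 mod 256 = 13
Complement = 242

242


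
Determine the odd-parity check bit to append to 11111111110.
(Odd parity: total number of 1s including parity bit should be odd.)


Number of 1s in data: 10
Parity bit: 1

1


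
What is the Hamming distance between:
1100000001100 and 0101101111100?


XOR: 1001101110000
Count of 1s: 6

6


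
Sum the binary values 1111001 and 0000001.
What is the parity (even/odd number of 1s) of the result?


1111001 = 121
0000001 = 1
Sum = 122 = 1111010
1s count = 5

odd parity (5 ones in 1111010)


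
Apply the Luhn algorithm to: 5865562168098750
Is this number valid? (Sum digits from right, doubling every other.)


Luhn sum = 64
64 mod 10 = 4

Invalid (Luhn sum mod 10 = 4)


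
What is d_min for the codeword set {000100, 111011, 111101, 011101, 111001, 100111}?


Comparing all pairs, minimum distance: 1
Can detect 0 errors, correct 0 errors

1


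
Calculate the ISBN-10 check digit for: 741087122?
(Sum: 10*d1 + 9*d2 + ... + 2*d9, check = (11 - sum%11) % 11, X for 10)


Weighted sum: 211
211 mod 11 = 2

Check digit: 9


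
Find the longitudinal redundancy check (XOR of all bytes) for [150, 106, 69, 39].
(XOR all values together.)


XOR chain: 150 ^ 106 ^ 69 ^ 39 = 158

158


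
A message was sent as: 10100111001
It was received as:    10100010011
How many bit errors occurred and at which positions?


XOR: 00000101010

3 error(s) at position(s): 5, 7, 9


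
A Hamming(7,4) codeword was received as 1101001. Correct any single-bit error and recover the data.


Syndrome = 0: no error detected

Data: 0001 (no errors)


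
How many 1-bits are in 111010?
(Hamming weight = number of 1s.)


Counting 1s in 111010

4


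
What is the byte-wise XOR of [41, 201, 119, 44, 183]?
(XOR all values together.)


XOR chain: 41 ^ 201 ^ 119 ^ 44 ^ 183 = 12

12


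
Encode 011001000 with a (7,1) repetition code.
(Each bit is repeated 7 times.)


Each bit -> 7 copies

000000011111111111111000000000000001111111000000000000000000000


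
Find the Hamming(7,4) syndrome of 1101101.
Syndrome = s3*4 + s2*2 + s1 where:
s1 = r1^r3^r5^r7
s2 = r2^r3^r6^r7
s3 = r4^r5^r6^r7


s1=1, s2=0, s3=1

Syndrome = 5 (error at position 5)


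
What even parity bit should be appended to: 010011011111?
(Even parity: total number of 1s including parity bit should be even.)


Number of 1s in data: 8
Parity bit: 0

0


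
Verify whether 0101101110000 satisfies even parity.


Number of 1s: 6

Yes, parity is correct (6 ones)


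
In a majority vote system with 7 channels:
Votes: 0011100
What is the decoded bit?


Ones: 3 out of 7
Threshold: 4

0 (3/7 voted 1)


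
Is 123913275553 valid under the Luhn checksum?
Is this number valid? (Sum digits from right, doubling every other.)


Luhn sum = 45
45 mod 10 = 5

Invalid (Luhn sum mod 10 = 5)


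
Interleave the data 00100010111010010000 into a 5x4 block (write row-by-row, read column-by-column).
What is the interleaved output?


Matrix:
  0010
  0010
  1110
  1001
  0000
Read columns: 00110001001110000010

00110001001110000010


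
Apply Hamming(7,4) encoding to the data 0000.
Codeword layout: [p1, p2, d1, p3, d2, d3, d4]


Parity bits: p1=0, p2=0, p3=0

0000000


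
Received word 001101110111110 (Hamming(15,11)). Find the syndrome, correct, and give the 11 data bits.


Syndrome = 0: no error detected

Data: 10110111110 (no errors)


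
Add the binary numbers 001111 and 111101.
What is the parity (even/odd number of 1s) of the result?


001111 = 15
111101 = 61
Sum = 76 = 1001100
1s count = 3

odd parity (3 ones in 1001100)


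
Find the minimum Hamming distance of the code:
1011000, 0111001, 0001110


Comparing all pairs, minimum distance: 3
Can detect 2 errors, correct 1 errors

3


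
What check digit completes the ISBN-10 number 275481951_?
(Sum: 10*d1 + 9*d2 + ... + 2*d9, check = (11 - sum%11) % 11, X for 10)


Weighted sum: 257
257 mod 11 = 4

Check digit: 7


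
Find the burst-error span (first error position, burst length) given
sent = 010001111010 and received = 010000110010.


XOR: 000001001000

Burst at position 5, length 4


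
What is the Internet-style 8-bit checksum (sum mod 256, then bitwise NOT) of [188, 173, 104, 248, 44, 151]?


Sum = 908 mod 256 = 140
Complement = 115

115


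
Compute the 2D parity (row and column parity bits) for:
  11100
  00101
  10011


Row parities: 101
Column parities: 01010

Row P: 101, Col P: 01010, Corner: 0


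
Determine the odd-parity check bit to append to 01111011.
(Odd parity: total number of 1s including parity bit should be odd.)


Number of 1s in data: 6
Parity bit: 1

1


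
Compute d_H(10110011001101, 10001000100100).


XOR: 00111011101001
Count of 1s: 8

8


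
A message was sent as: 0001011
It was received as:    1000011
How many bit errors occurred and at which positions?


XOR: 1001000

2 error(s) at position(s): 0, 3


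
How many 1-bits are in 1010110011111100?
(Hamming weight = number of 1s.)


Counting 1s in 1010110011111100

10


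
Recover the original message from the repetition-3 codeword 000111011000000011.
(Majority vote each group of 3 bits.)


Groups: 000, 111, 011, 000, 000, 011
Majority votes: 011001

011001


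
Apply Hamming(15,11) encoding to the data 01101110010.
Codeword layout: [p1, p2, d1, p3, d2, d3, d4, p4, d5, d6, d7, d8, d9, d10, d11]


Parity bits: p1=1, p2=0, p3=1, p4=0

100111001110010


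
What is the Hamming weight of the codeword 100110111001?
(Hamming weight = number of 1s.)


Counting 1s in 100110111001

7


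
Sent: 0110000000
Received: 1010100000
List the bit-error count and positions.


XOR: 1100100000

3 error(s) at position(s): 0, 1, 4


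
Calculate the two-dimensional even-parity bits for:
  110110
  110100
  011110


Row parities: 010
Column parities: 011100

Row P: 010, Col P: 011100, Corner: 1


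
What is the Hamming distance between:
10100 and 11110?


XOR: 01010
Count of 1s: 2

2


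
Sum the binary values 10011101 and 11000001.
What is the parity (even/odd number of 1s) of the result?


10011101 = 157
11000001 = 193
Sum = 350 = 101011110
1s count = 6

even parity (6 ones in 101011110)
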